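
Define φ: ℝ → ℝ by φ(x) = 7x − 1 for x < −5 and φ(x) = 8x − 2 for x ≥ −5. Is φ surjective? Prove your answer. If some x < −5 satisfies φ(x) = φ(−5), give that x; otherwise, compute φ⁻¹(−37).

-41/7

Both pieces are strictly increasing (slopes 7 and 8), so each is injective on its own interval.
The left piece maps (−∞, −5) onto (−∞, −36); the right piece maps [−5, ∞) onto [−42, ∞).
The union (−∞, −36) ∪ [−42, ∞) covers ℝ, so φ is surjective.
For the follow-up: the images overlap, so an x < −5 with φ(x) = φ(−5) exists. φ(−5) = −42; solving 7x − 1 = −42 for x < −5 gives x = (−42 + 1)/7 = −41/7.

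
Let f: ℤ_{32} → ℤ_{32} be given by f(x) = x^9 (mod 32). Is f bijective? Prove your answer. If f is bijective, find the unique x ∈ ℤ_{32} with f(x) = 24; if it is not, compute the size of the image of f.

f(0) = 0^9 = 0.
f(2): Repeated squaring mod 32: 2^1 ≡ 2, 2^2 ≡ 2² = 4, 2^4 ≡ 4² = 16, 2^8 ≡ 16² = 256 ≡ 0. Since 9 = 8 + 1, 2^9 ≡ 0·2: 0·2 = 0. So 2^9 ≡ 0 (mod 32).
So f(0) = f(2) = 0 while 0 ≠ 2, therefore f is not injective, hence not bijective.
Since f is not bijective, we determine |image(f)|. Computing x^9 mod 32 for each x (by repeated squaring, reducing mod 32 at every step), the values f(0), f(1), …, f(31) are: 0, 1, 0, 3, 0, 5, 0, 7, 0, 9, 0, 11, 0, 13, 0, 15, 0, 17, 0, 19, 0, 21, 0, 23, 0, 25, 0, 27, 0, 29, 0, 31.
The distinct values are {0, 1, 3, 5, 7, 9, 11, 13, 15, 17, 19, 21, 23, 25, 27, 29, 31}; there are 17 of them.

17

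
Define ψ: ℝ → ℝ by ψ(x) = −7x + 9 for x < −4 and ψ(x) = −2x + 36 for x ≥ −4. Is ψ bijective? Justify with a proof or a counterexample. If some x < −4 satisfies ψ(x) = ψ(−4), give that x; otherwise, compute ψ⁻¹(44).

-5

Both pieces are strictly decreasing (slopes −7 and −2), so each is injective on its own interval.
The left piece maps (−∞, −4) onto (37, ∞); the right piece maps [−4, ∞) onto (−∞, 44].
These images overlap. In particular ψ(−4) = 44 (right piece), and solving −7x + 9 = 44 on the left piece gives x = −5 < −4.
So ψ(−5) = ψ(−4) with −5 ≠ −4, and ψ is not injective, hence not bijective. This x = −5 is the requested value below −4.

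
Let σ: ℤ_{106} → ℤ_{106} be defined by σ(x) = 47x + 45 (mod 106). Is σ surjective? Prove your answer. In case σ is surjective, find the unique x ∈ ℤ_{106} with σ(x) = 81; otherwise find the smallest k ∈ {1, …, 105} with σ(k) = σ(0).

100

Recall: σ is surjective if every y in the codomain equals σ(x) for some x in the domain.
Since gcd(47, 106) = 1, 47 is invertible modulo 106. Euclid's algorithm: 106 = 2·47 + 12, 47 = 3·12 + 11, 12 = 1·11 + 1; back-substituting gives 1 = 97·47 − 43·106, so 47⁻¹ ≡ 97 (mod 106).
Then y ↦ 97(y − 45) is a two-sided inverse to σ, so every y ∈ ℤ_{106} has a preimage.
So σ is surjective.
Since σ is surjective, we compute σ⁻¹(81): solve 47x + 45 ≡ 81 (mod 106), i.e. 47x ≡ 36 (mod 106).
Multiplying by 47⁻¹ = 97 gives x ≡ 97·36 = 3492 = 32·106 + 100 ≡ 100 (mod 106).
Check: σ(100) = 47·100 + 45 = 4745 = 44·106 + 81 ≡ 81 (mod 106).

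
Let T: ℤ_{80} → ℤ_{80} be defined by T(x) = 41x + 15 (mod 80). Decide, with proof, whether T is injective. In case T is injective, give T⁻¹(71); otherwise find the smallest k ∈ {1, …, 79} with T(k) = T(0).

Suppose T(u) = T(v) in ℤ_{80}. Then 41u + 15 ≡ 41v + 15 (mod 80), so 41(u − v) ≡ 0 (mod 80).
Since gcd(41, 80) = 1, 41 is invertible modulo 80, thus u − v ≡ 0 (mod 80), i.e. u = v.
Hence T is injective.
We now compute 41⁻¹ mod 80 explicitly. Euclid's algorithm: 80 = 1·41 + 39, 41 = 1·39 + 2, 39 = 19·2 + 1; back-substituting gives 1 = 41·41 − 21·80, so 41⁻¹ ≡ 41 (mod 80).
Since T is injective, we find T⁻¹(71): we need 41x ≡ 71 − 15 ≡ 56 (mod 80). Using 41⁻¹ = 41: x ≡ 41·56 = 2296 = 28·80 + 56, so x = 56.
Check: T(56) = 41·56 + 15 = 2311 = 28·80 + 71 ≡ 71 (mod 80).

56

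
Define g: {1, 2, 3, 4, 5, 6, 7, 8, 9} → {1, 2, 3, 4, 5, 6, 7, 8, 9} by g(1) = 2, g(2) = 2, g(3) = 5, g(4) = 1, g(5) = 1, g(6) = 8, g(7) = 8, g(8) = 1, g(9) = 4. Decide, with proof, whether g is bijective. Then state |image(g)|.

g(1) = 2 = g(2) with 1 ≠ 2, so g is not injective, hence not bijective.
The image of g is {1, 2, 4, 5, 8}, which has 5 elements.

5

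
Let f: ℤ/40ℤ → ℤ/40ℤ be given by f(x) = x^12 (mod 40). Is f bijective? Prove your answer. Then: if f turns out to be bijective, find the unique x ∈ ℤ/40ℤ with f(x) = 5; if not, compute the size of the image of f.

f(1) = 1^12 = 1.
f(3): Repeated squaring mod 40: 3^1 ≡ 3, 3^2 ≡ 3² = 9, 3^4 ≡ 9² = 81 ≡ 1, 3^8 ≡ 1² = 1. Since 12 = 8 + 4, 3^12 ≡ 1·1: 1·1 = 1. So 3^12 ≡ 1 (mod 40).
So f(1) = f(3) = 1 while 1 ≠ 3, therefore f is not injective, hence not bijective.
Since f is not bijective, we determine |image(f)|. Computing x^12 mod 40 for each x (by repeated squaring, reducing mod 40 at every step), the values f(0), f(1), …, f(39) are: 0, 1, 16, 1, 16, 25, 16, 1, 16, 1, 0, 1, 16, 1, 16, 25, 16, 1, 16, 1, 0, 1, 16, 1, 16, 25, 16, 1, 16, 1, 0, 1, 16, 1, 16, 25, 16, 1, 16, 1.
The distinct values are {0, 1, 16, 25}; there are 4 of them.

4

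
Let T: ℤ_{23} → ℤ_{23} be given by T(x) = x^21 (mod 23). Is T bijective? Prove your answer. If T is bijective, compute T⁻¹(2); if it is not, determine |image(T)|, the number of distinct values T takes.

12

Since 23 is prime, the nonzero elements of ℤ_{23} form a cyclic group of order 22.
As gcd(21, 22) = 1, raising to the 21st power is a bijection on this group: if u^21 ≡ v^21 then (uv^{−1})^21 = 1, and the only element of order dividing gcd(21, 22) = 1 is 1, so u = v.
With T(0) = 0 this makes T injective on all of ℤ_{23}, hence bijective (finite equal-size domain and codomain). In particular T is bijective.
Since T is bijective, we find the preimage of 2. The inverse of x ↦ x^21 on (ℤ_{23})^× is x ↦ x^21, because 21·21 = 441 = 20·22 + 1 ≡ 1 (mod 22) and x^{22} = 1 for x ≠ 0 (Fermat). So T⁻¹(2) = 2^21 mod 23.
Repeated squaring mod 23: 2^1 ≡ 2, 2^2 ≡ 2² = 4, 2^4 ≡ 4² = 16, 2^8 ≡ 16² = 256 ≡ 3, 2^16 ≡ 3² = 9. Since 21 = 16 + 4 + 1, 2^21 ≡ 9·16·2: 9·16 = 144 ≡ 6, then 6·2 = 12. So 2^21 ≡ 12 (mod 23).
Hence T⁻¹(2) = 12.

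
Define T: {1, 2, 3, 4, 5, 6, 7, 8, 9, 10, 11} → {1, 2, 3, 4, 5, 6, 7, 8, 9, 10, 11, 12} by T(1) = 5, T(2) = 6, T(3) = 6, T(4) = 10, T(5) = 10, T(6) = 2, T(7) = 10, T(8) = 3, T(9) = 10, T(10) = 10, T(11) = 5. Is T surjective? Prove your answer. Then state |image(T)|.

5

No element maps to 1, so T is not surjective.
The image of T is {2, 3, 5, 6, 10}, which has 5 elements.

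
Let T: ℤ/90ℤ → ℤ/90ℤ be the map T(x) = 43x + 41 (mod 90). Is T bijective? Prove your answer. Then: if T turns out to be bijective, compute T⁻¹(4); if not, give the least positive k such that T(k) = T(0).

Recall: injectivity means: for all u, v in the domain, T(u) = T(v) implies u = v.
If T(u) = T(v), then 43u ≡ 43v (mod 90). Because gcd(43, 90) = 1, we may cancel 43 to get u ≡ v (mod 90).
We now compute 43⁻¹ mod 90 explicitly. Euclid's algorithm: 90 = 2·43 + 4, 43 = 10·4 + 3, 4 = 1·3 + 1; back-substituting gives 1 = 67·43 − 32·90, so 43⁻¹ ≡ 67 (mod 90).
Then y ↦ 67(y − 41) is a two-sided inverse to T, so every y ∈ ℤ/90ℤ has a preimage.
Thus T is bijective.
Since T is bijective, we compute T⁻¹(4): solve 43x + 41 ≡ 4 (mod 90), i.e. 43x ≡ 53 (mod 90).
Multiplying by 43⁻¹ = 67 gives x ≡ 67·53 = 3551 = 39·90 + 41 ≡ 41 (mod 90).
Check: T(41) = 43·41 + 41 = 1804 = 20·90 + 4 ≡ 4 (mod 90).

41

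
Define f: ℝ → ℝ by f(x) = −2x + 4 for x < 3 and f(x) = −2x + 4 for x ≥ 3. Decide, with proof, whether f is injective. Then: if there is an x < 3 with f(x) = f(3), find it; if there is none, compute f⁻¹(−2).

Both pieces are strictly decreasing (slopes −2 and −2), so each is injective on its own interval.
The left piece maps (−∞, 3) onto (−2, ∞); the right piece maps [3, ∞) onto (−∞, −2].
These images are disjoint, so no value is attained by both pieces. Therefore f is injective.
Because the two images are disjoint, no x < 3 has f(x) = f(3), so we compute f⁻¹(−2): −2 lies in (−∞, −2], so solve −2x + 4 = −2: x = (−2 − 4)/(−2) = 3.

3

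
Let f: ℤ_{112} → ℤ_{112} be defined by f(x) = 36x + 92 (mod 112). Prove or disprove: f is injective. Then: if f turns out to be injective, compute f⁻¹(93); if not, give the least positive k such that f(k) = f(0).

28

We have gcd(36, 112) = 4 > 1. Taking x_1 = 0 and x_2 = 28: f(0) = 92 and f(28) = 36·28 + 92 = 1100 ≡ 92 (mod 112).
So f(0) = f(28) while 0 ≠ 28, thus f is not injective.
Since f is not injective, we find the least positive k with f(k) = f(0): this means 36k ≡ 0 (mod 112), i.e. 112 ∣ 36k. Since gcd(36, 112) = 4, dividing through by 4 this holds exactly when 28 ∣ 9k, and as gcd(9, 28) = 1, exactly when 28 ∣ k.
The smallest positive such k is 28.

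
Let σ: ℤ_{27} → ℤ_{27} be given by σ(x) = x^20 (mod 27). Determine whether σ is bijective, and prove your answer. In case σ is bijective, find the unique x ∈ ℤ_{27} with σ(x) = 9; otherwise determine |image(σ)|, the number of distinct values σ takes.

σ(0) = 0^20 = 0.
σ(3): Repeated squaring mod 27: 3^1 ≡ 3, 3^2 ≡ 3² = 9, 3^4 ≡ 9² = 81 ≡ 0, 3^8 ≡ 0² = 0, 3^16 ≡ 0² = 0. Since 20 = 16 + 4, 3^20 ≡ 0·0: 0·0 = 0. So 3^20 ≡ 0 (mod 27).
So σ(0) = σ(3) = 0 while 0 ≠ 3, hence σ is not injective, hence not bijective.
Since σ is not bijective, we determine |image(σ)|. Computing x^20 mod 27 for each x (by repeated squaring, reducing mod 27 at every step), the values σ(0), σ(1), …, σ(26) are: 0, 1, 4, 0, 16, 25, 0, 22, 10, 0, 19, 13, 0, 7, 7, 0, 13, 19, 0, 10, 22, 0, 25, 16, 0, 4, 1.
The distinct values are {0, 1, 4, 7, 10, 13, 16, 19, 22, 25}; there are 10 of them.

10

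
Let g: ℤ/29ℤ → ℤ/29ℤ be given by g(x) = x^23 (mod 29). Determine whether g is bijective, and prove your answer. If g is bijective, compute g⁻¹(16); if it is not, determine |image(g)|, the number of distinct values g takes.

Since 29 is prime, the nonzero elements of ℤ/29ℤ form a cyclic group of order 28.
As gcd(23, 28) = 1, raising to the 23rd power is a bijection on this group: if x_1^23 ≡ x_2^23 then (x_1x_2^{−1})^23 = 1, and the only element of order dividing gcd(23, 28) = 1 is 1, so x_1 = x_2.
With g(0) = 0 this makes g injective on all of ℤ/29ℤ, hence bijective (finite equal-size domain and codomain). In particular g is bijective.
Since g is bijective, we find the preimage of 16. The inverse of x ↦ x^23 on (ℤ/29ℤ)^× is x ↦ x^11, because 23·11 = 253 = 9·28 + 1 ≡ 1 (mod 28) and x^{28} = 1 for x ≠ 0 (Fermat). So g⁻¹(16) = 16^11 mod 29.
Repeated squaring mod 29: 16^1 ≡ 16, 16^2 ≡ 16² = 256 ≡ 24, 16^4 ≡ 24² = 576 ≡ 25, 16^8 ≡ 25² = 625 ≡ 16. Since 11 = 8 + 2 + 1, 16^11 ≡ 16·24·16: 16·24 = 384 ≡ 7, then 7·16 = 112 ≡ 25. So 16^11 ≡ 25 (mod 29).
Hence g⁻¹(16) = 25.

25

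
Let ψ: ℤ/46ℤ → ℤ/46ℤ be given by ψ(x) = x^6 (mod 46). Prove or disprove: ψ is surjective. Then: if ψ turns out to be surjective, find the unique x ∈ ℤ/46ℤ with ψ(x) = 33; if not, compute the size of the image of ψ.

ψ(22): Repeated squaring mod 46: 22^1 ≡ 22, 22^2 ≡ 22² = 484 ≡ 24, 22^4 ≡ 24² = 576 ≡ 24. Since 6 = 4 + 2, 22^6 ≡ 24·24: 24·24 = 576 ≡ 24. So 22^6 ≡ 24 (mod 46).
ψ(24): Repeated squaring mod 46: 24^1 ≡ 24, 24^2 ≡ 24² = 576 ≡ 24, 24^4 ≡ 24² = 576 ≡ 24. Since 6 = 4 + 2, 24^6 ≡ 24·24: 24·24 = 576 ≡ 24. So 24^6 ≡ 24 (mod 46).
So ψ(22) = ψ(24) = 24 while 22 ≠ 24, hence ψ is not injective.
A non-injective map from the 46-element set ℤ/46ℤ to itself takes at most 45 distinct values, so it cannot be surjective. Hence ψ is not surjective.
Since ψ is not surjective, we determine |image(ψ)|. Computing x^6 mod 46 for each x (by repeated squaring, reducing mod 46 at every step), the values ψ(0), ψ(1), …, ψ(45) are: 0, 1, 18, 39, 2, 31, 12, 27, 36, 3, 6, 9, 32, 29, 26, 13, 4, 35, 8, 25, 16, 41, 24, 23, 24, 41, 16, 25, 8, 35, 4, 13, 26, 29, 32, 9, 6, 3, 36, 27, 12, 31, 2, 39, 18, 1.
The distinct values are {0, 1, 2, 3, 4, 6, 8, 9, 12, 13, 16, 18, 23, 24, 25, 26, 27, 29, 31, 32, 35, 36, 39, 41}; there are 24 of them.

24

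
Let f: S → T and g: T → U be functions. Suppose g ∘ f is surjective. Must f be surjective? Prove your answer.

No. Take S = {1, 2, 3}, T = {1, 2, 3, 4, 5}, U = {1}, f(a) = 1 for every a ∈ S, and g(b) = 1 for every b ∈ T.
Then g ∘ f is surjective onto {1}, but 5 ∈ T has no preimage under f, so f is not surjective.

not surjective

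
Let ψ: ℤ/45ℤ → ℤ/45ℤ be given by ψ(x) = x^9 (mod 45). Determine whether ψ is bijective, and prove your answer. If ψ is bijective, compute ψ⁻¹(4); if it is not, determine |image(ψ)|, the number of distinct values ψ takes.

15

ψ(0) = 0^9 = 0.
ψ(15): Repeated squaring mod 45: 15^1 ≡ 15, 15^2 ≡ 15² = 225 ≡ 0, 15^4 ≡ 0² = 0, 15^8 ≡ 0² = 0. Since 9 = 8 + 1, 15^9 ≡ 0·15: 0·15 = 0. So 15^9 ≡ 0 (mod 45).
So ψ(0) = ψ(15) = 0 while 0 ≠ 15, hence ψ is not injective, hence not bijective.
Since ψ is not bijective, we determine |image(ψ)|. Computing x^9 mod 45 for each x (by repeated squaring, reducing mod 45 at every step), the values ψ(0), ψ(1), …, ψ(44) are: 0, 1, 17, 18, 19, 35, 36, 37, 8, 9, 10, 26, 27, 28, 44, 0, 1, 17, 18, 19, 35, 36, 37, 8, 9, 10, 26, 27, 28, 44, 0, 1, 17, 18, 19, 35, 36, 37, 8, 9, 10, 26, 27, 28, 44.
The distinct values are {0, 1, 8, 9, 10, 17, 18, 19, 26, 27, 28, 35, 36, 37, 44}; there are 15 of them.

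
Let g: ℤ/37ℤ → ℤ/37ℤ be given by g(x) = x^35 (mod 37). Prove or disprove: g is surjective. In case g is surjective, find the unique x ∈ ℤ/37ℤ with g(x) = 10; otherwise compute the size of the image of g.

Since 37 is prime, the nonzero elements of ℤ/37ℤ form a cyclic group of order 36.
As gcd(35, 36) = 1, raising to the 35th power is a bijection on this group: if a^35 ≡ b^35 then (ab^{−1})^35 = 1, and the only element of order dividing gcd(35, 36) = 1 is 1, so a = b.
With g(0) = 0 this makes g injective on all of ℤ/37ℤ, hence bijective (finite equal-size domain and codomain). In particular g is surjective.
Since g is surjective, we find the preimage of 10. The inverse of x ↦ x^35 on (ℤ/37ℤ)^× is x ↦ x^35, because 35·35 = 1225 = 34·36 + 1 ≡ 1 (mod 36) and x^{36} = 1 for x ≠ 0 (Fermat). So g⁻¹(10) = 10^35 mod 37.
Repeated squaring mod 37: 10^1 ≡ 10, 10^2 ≡ 10² = 100 ≡ 26, 10^4 ≡ 26² = 676 ≡ 10, 10^8 ≡ 10² = 100 ≡ 26, 10^16 ≡ 26² = 676 ≡ 10, 10^32 ≡ 10² = 100 ≡ 26. Since 35 = 32 + 2 + 1, 10^35 ≡ 26·26·10: 26·26 = 676 ≡ 10, then 10·10 = 100 ≡ 26. So 10^35 ≡ 26 (mod 37).
Hence g⁻¹(10) = 26.

26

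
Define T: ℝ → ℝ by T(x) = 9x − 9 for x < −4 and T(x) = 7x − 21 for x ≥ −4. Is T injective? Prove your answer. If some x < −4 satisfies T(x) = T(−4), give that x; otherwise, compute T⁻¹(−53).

-40/9

Both pieces are strictly increasing (slopes 9 and 7), so each is injective on its own interval.
The left piece maps (−∞, −4) onto (−∞, −45); the right piece maps [−4, ∞) onto [−49, ∞).
These images overlap. In particular T(−4) = −49 (right piece), and solving 9x − 9 = −49 on the left piece gives x = −40/9 < −4.
So T(−40/9) = T(−4) with −40/9 ≠ −4, and T is not injective. This x = −40/9 is the requested value below −4.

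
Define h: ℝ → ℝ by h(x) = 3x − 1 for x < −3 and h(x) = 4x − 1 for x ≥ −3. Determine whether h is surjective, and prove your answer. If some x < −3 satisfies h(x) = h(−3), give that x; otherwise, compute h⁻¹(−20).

-4

Both pieces are strictly increasing (slopes 3 and 4), so each is injective on its own interval.
The left piece maps (−∞, −3) onto (−∞, −10); the right piece maps [−3, ∞) onto [−13, ∞).
The union (−∞, −10) ∪ [−13, ∞) covers ℝ, so h is surjective.
For the follow-up: the images overlap, so an x < −3 with h(x) = h(−3) exists. h(−3) = −13; solving 3x − 1 = −13 for x < −3 gives x = (−13 + 1)/3 = −4.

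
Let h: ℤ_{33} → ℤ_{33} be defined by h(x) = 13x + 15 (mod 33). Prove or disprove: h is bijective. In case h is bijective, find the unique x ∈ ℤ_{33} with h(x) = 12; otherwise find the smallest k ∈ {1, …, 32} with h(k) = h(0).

If h(s) = h(t), then 13s ≡ 13t (mod 33). Because gcd(13, 33) = 1, we may cancel 13 to get s ≡ t (mod 33).
We now compute 13⁻¹ mod 33 explicitly. Euclid's algorithm: 33 = 2·13 + 7, 13 = 1·7 + 6, 7 = 1·6 + 1; back-substituting gives 1 = 28·13 − 11·33, so 13⁻¹ ≡ 28 (mod 33).
For any y ∈ ℤ_{33}, x = 28(y − 15) mod 33 satisfies h(x) = 13·28(y − 15) + 15 ≡ y (since 13·28 ≡ 1 mod 33). So every y has a preimage.
So h is bijective.
Since h is bijective, we compute h⁻¹(12): solve 13x + 15 ≡ 12 (mod 33), i.e. 13x ≡ 30 (mod 33).
Multiplying by 13⁻¹ = 28 gives x ≡ 28·30 = 840 = 25·33 + 15 ≡ 15 (mod 33).
Check: h(15) = 13·15 + 15 = 210 = 6·33 + 12 ≡ 12 (mod 33).

15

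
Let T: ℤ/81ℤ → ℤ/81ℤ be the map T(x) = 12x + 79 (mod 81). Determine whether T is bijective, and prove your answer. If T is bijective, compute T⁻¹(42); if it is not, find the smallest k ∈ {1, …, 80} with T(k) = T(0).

27

By definition, T is injective when T(a) = T(b) forces a = b.
We have gcd(12, 81) = 3 > 1. Taking a = 0 and b = 27: T(0) = 79 and T(27) = 12·27 + 79 = 403 ≡ 79 (mod 81).
So T(0) = T(27) while 0 ≠ 27, therefore T is not injective, hence not bijective.
Since T is not bijective, we find the least positive k with T(k) = T(0): this means 12k ≡ 0 (mod 81), i.e. 81 ∣ 12k. Since gcd(12, 81) = 3, dividing through by 3 this holds exactly when 27 ∣ 4k, and as gcd(4, 27) = 1, exactly when 27 ∣ k.
The smallest positive such k is 27.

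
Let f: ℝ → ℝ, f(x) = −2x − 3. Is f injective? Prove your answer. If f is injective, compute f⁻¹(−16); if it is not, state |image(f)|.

13/2

Recall that f is injective when f(s) = f(t) forces s = t.
Suppose f(s) = f(t). Then −2s − 3 = −2t − 3, so −2s = −2t, thus s = t.
Hence f is injective.
Since f is injective, we compute f⁻¹(−16) = (−16 + 3)/(−2) = 13/2.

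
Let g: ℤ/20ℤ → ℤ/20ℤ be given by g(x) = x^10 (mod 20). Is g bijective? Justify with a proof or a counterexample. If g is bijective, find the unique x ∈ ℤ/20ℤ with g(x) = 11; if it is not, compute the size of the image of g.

g(4): Repeated squaring mod 20: 4^1 ≡ 4, 4^2 ≡ 4² = 16, 4^4 ≡ 16² = 256 ≡ 16, 4^8 ≡ 16² = 256 ≡ 16. Since 10 = 8 + 2, 4^10 ≡ 16·16: 16·16 = 256 ≡ 16. So 4^10 ≡ 16 (mod 20).
g(6): Repeated squaring mod 20: 6^1 ≡ 6, 6^2 ≡ 6² = 36 ≡ 16, 6^4 ≡ 16² = 256 ≡ 16, 6^8 ≡ 16² = 256 ≡ 16. Since 10 = 8 + 2, 6^10 ≡ 16·16: 16·16 = 256 ≡ 16. So 6^10 ≡ 16 (mod 20).
So g(4) = g(6) = 16 while 4 ≠ 6, so g is not injective, hence not bijective.
Since g is not bijective, we determine |image(g)|. Computing x^10 mod 20 for each x (by repeated squaring, reducing mod 20 at every step), the values g(0), g(1), …, g(19) are: 0, 1, 4, 9, 16, 5, 16, 9, 4, 1, 0, 1, 4, 9, 16, 5, 16, 9, 4, 1.
The distinct values are {0, 1, 4, 5, 9, 16}; there are 6 of them.

6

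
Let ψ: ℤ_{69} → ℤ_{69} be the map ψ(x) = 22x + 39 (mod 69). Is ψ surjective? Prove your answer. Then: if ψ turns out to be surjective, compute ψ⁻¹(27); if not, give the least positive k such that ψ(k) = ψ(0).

12

Recall that ψ is surjective if every y in the codomain equals ψ(x) for some x in the domain.
Since gcd(22, 69) = 1, 22 is invertible modulo 69. Euclid's algorithm: 69 = 3·22 + 3, 22 = 7·3 + 1; back-substituting gives 1 = 22·22 − 7·69, so 22⁻¹ ≡ 22 (mod 69).
For any y ∈ ℤ_{69}, x = 22(y − 39) mod 69 satisfies ψ(x) = 22·22(y − 39) + 39 ≡ y (since 22·22 ≡ 1 mod 69). So every y has a preimage.
Thus ψ is surjective.
Since ψ is surjective, we compute ψ⁻¹(27): solve 22x + 39 ≡ 27 (mod 69), i.e. 22x ≡ 57 (mod 69).
Multiplying by 22⁻¹ = 22 gives x ≡ 22·57 = 1254 = 18·69 + 12 ≡ 12 (mod 69).
Check: ψ(12) = 22·12 + 39 = 303 = 4·69 + 27 ≡ 27 (mod 69).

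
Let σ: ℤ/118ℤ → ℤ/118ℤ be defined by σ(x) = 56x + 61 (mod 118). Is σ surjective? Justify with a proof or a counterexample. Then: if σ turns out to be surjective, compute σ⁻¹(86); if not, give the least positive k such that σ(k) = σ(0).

59

By definition, surjectivity means every element of the codomain has a preimage under σ.
Since gcd(56, 118) = 2, we have 56x ≡ 0 (mod 2) for all x, so σ(x) ≡ 1 (mod 2).
But 0 ≢ 1 (mod 2), so 0 ∈ ℤ/118ℤ has no preimage. Thus σ is not surjective.
Since σ is not surjective, we find the least positive k with σ(k) = σ(0): this means 56k ≡ 0 (mod 118), i.e. 118 ∣ 56k. Since gcd(56, 118) = 2, dividing through by 2 this holds exactly when 59 ∣ 28k, and as gcd(28, 59) = 1, exactly when 59 ∣ k.
The smallest positive such k is 59.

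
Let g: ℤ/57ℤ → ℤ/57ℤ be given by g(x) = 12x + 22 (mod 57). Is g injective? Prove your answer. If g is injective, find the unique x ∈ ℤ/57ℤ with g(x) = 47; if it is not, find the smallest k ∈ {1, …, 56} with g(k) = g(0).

19

We have gcd(12, 57) = 3 > 1. Taking a = 0 and b = 19: g(0) = 22 and g(19) = 12·19 + 22 = 250 ≡ 22 (mod 57).
So g(0) = g(19) while 0 ≠ 19, so g is not injective.
Since g is not injective, we find the least positive k with g(k) = g(0): this means 12k ≡ 0 (mod 57), i.e. 57 ∣ 12k. Since gcd(12, 57) = 3, dividing through by 3 this holds exactly when 19 ∣ 4k, and as gcd(4, 19) = 1, exactly when 19 ∣ k.
The smallest positive such k is 19.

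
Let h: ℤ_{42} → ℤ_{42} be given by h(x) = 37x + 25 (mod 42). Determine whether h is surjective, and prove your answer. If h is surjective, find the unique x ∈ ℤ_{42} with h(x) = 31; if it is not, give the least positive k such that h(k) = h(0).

24

Recall that h is surjective if every y in the codomain equals h(x) for some x in the domain.
Since gcd(37, 42) = 1, 37 is invertible modulo 42. Euclid's algorithm: 42 = 1·37 + 5, 37 = 7·5 + 2, 5 = 2·2 + 1; back-substituting gives 1 = 25·37 − 22·42, so 37⁻¹ ≡ 25 (mod 42).
Then y ↦ 25(y − 25) is a two-sided inverse to h, so every y ∈ ℤ_{42} has a preimage.
Therefore h is surjective.
Since h is surjective, we compute h⁻¹(31): solve 37x + 25 ≡ 31 (mod 42), i.e. 37x ≡ 6 (mod 42).
Multiplying by 37⁻¹ = 25 gives x ≡ 25·6 = 150 = 3·42 + 24 ≡ 24 (mod 42).
Check: h(24) = 37·24 + 25 = 913 = 21·42 + 31 ≡ 31 (mod 42).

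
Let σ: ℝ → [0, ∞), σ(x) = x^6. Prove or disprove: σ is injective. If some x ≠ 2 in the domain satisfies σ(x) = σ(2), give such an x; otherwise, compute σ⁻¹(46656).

-2

σ(2) = 64 = (−2)^6 = σ(−2) (since 6 is even), with 2 ≠ −2. So σ is not injective.
For the follow-up, such an x exists: taking x = −2 ∈ ℝ gives σ(−2) = 64 = σ(2) with −2 ≠ 2.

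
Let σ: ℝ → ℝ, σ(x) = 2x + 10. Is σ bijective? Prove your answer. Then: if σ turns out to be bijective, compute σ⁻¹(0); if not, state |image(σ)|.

Recall that σ is injective if σ(u) = σ(v) implies u = v.
Suppose σ(u) = σ(v). Then 2u + 10 = 2v + 10, so 2u = 2v, hence u = v.
For any y ∈ ℝ, x = (y − 10)/2 satisfies σ(x) = y.
Thus σ is bijective.
Since σ is bijective, we compute σ⁻¹(0) = (0 − 10)/2 = −5.

-5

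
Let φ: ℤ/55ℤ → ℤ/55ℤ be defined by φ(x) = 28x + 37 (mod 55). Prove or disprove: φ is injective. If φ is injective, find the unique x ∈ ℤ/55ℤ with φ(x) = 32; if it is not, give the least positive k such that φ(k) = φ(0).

45

Suppose φ(u) = φ(v) in ℤ/55ℤ. Then 28u + 37 ≡ 28v + 37 (mod 55), thus 28(u − v) ≡ 0 (mod 55).
Since gcd(28, 55) = 1, 28 is invertible modulo 55, hence u − v ≡ 0 (mod 55), i.e. u = v.
Thus φ is injective.
We now compute 28⁻¹ mod 55 explicitly. Euclid's algorithm: 55 = 1·28 + 27, 28 = 1·27 + 1; back-substituting gives 1 = 2·28 − 1·55, so 28⁻¹ ≡ 2 (mod 55).
Since φ is injective, we find φ⁻¹(32): we need 28x ≡ 32 − 37 ≡ 50 (mod 55). Using 28⁻¹ = 2: x ≡ 2·50 = 100 = 1·55 + 45, so x = 45.
Check: φ(45) = 28·45 + 37 = 1297 = 23·55 + 32 ≡ 32 (mod 55).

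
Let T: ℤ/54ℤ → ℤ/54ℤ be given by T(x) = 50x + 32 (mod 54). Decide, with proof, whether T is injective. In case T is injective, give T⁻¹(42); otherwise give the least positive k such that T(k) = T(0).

27

We have gcd(50, 54) = 2 > 1. Taking s = 0 and t = 27: T(0) = 32 and T(27) = 50·27 + 32 = 1382 ≡ 32 (mod 54).
So T(0) = T(27) while 0 ≠ 27, thus T is not injective.
Since T is not injective, we find the least positive k with T(k) = T(0): this means 50k ≡ 0 (mod 54), i.e. 54 ∣ 50k. Since gcd(50, 54) = 2, dividing through by 2 this holds exactly when 27 ∣ 25k, and as gcd(25, 27) = 1, exactly when 27 ∣ k.
The smallest positive such k is 27.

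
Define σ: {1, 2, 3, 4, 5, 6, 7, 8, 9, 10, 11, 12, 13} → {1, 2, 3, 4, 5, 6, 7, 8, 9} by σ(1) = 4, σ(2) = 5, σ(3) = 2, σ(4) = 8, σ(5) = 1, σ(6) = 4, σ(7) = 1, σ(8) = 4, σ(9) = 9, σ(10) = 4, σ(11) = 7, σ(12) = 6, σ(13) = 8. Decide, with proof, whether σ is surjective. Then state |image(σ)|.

No element maps to 3, so σ is not surjective.
The image of σ is {1, 2, 4, 5, 6, 7, 8, 9}, which has 8 elements.

8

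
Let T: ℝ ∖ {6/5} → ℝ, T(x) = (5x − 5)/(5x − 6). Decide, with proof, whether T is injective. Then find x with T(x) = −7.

47/40

Suppose T(s) = T(t). Cross-multiplying: (5s − 5)(5t − 6) = (5t − 5)(5s − 6).
Expanding both sides and cancelling the symmetric terms leaves −5·(s − t) = 0. Since −5 ≠ 0, s = t. Therefore T is injective.
Solving T(x) = −7: cross-multiplying gives 5x − 5 = −7(5x − 6), which rearranges to 40x = 47, so x = 47/40.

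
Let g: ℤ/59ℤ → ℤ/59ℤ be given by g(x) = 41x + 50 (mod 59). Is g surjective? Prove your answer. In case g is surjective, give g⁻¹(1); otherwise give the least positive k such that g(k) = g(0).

Since gcd(41, 59) = 1, 41 is invertible modulo 59. Euclid's algorithm: 59 = 1·41 + 18, 41 = 2·18 + 5, 18 = 3·5 + 3, 5 = 1·3 + 2, 3 = 1·2 + 1; back-substituting gives 1 = 36·41 − 25·59, so 41⁻¹ ≡ 36 (mod 59).
Then y ↦ 36(y − 50) is a two-sided inverse to g, so every y ∈ ℤ/59ℤ has a preimage.
Therefore g is surjective.
Since g is surjective, we find g⁻¹(1): we need 41x ≡ 1 − 50 ≡ 10 (mod 59). Using 41⁻¹ = 36: x ≡ 36·10 = 360 = 6·59 + 6, so x = 6.
Check: g(6) = 41·6 + 50 = 296 = 5·59 + 1 ≡ 1 (mod 59).

6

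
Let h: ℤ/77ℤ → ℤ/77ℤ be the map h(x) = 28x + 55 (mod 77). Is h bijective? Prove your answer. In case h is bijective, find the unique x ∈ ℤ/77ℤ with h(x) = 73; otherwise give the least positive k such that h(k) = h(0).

11

We have gcd(28, 77) = 7 > 1. Taking x_1 = 0 and x_2 = 11: h(0) = 55 and h(11) = 28·11 + 55 = 363 ≡ 55 (mod 77).
So h(0) = h(11) while 0 ≠ 11, thus h is not injective, hence not bijective.
Since h is not bijective, we find the least positive k with h(k) = h(0): this means 28k ≡ 0 (mod 77), i.e. 77 ∣ 28k. Since gcd(28, 77) = 7, dividing through by 7 this holds exactly when 11 ∣ 4k, and as gcd(4, 11) = 1, exactly when 11 ∣ k.
The smallest positive such k is 11.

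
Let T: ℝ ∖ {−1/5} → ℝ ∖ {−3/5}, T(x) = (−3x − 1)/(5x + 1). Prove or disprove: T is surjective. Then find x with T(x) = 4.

-5/23

For any y ≠ −3/5, solving y(5x + 1) = −3x − 1 for x gives a well-defined x ≠ −1/5. So T is surjective.
Solving T(x) = 4: cross-multiplying gives −3x − 1 = 4(5x + 1), which rearranges to −23x = 5, so x = −5/23.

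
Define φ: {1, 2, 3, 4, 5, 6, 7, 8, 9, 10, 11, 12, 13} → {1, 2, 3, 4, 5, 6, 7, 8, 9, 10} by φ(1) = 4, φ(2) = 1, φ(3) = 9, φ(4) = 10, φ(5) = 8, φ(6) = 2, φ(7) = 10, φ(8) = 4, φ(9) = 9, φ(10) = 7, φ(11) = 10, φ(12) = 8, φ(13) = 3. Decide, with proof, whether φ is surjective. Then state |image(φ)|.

8

No element maps to 5, so φ is not surjective.
The image of φ is {1, 2, 3, 4, 7, 8, 9, 10}, which has 8 elements.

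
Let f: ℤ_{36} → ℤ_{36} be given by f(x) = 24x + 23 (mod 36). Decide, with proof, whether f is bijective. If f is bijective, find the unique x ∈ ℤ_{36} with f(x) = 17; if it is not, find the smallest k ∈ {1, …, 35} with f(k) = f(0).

3

Recall that f is injective if f(a) = f(b) implies a = b.
We have gcd(24, 36) = 12 > 1. Taking a = 0 and b = 3: f(0) = 23 and f(3) = 24·3 + 23 = 95 ≡ 23 (mod 36).
So f(0) = f(3) while 0 ≠ 3, hence f is not injective, hence not bijective.
Since f is not bijective, we find the least positive k with f(k) = f(0): this means 24k ≡ 0 (mod 36), i.e. 36 ∣ 24k. Since gcd(24, 36) = 12, dividing through by 12 this holds exactly when 3 ∣ 2k, and as gcd(2, 3) = 1, exactly when 3 ∣ k.
The smallest positive such k is 3.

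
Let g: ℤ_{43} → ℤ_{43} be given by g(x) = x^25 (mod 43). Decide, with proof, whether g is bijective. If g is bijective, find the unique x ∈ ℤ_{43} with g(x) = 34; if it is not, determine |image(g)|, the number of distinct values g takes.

Since 43 is prime, the nonzero elements of ℤ_{43} form a cyclic group of order 42.
As gcd(25, 42) = 1, raising to the 25th power is a bijection on this group: if u^25 ≡ v^25 then (uv^{−1})^25 = 1, and the only element of order dividing gcd(25, 42) = 1 is 1, so u = v.
With g(0) = 0 this makes g injective on all of ℤ_{43}, hence bijective (finite equal-size domain and codomain). In particular g is bijective.
Since g is bijective, we find the preimage of 34. The inverse of x ↦ x^25 on (ℤ_{43})^× is x ↦ x^37, because 25·37 = 925 = 22·42 + 1 ≡ 1 (mod 42) and x^{42} = 1 for x ≠ 0 (Fermat). So g⁻¹(34) = 34^37 mod 43.
Repeated squaring mod 43: 34^1 ≡ 34, 34^2 ≡ 34² = 1156 ≡ 38, 34^4 ≡ 38² = 1444 ≡ 25, 34^8 ≡ 25² = 625 ≡ 23, 34^16 ≡ 23² = 529 ≡ 13, 34^32 ≡ 13² = 169 ≡ 40. Since 37 = 32 + 4 + 1, 34^37 ≡ 40·25·34: 40·25 = 1000 ≡ 11, then 11·34 = 374 ≡ 30. So 34^37 ≡ 30 (mod 43).
Hence g⁻¹(34) = 30.

30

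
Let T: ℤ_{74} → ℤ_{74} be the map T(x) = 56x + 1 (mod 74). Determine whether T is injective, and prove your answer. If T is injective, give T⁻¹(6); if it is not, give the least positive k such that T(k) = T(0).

We have gcd(56, 74) = 2 > 1. Taking u = 0 and v = 37: T(0) = 1 and T(37) = 56·37 + 1 = 2073 ≡ 1 (mod 74).
So T(0) = T(37) while 0 ≠ 37, therefore T is not injective.
Since T is not injective, we find the least positive k with T(k) = T(0): this means 56k ≡ 0 (mod 74), i.e. 74 ∣ 56k. Since gcd(56, 74) = 2, dividing through by 2 this holds exactly when 37 ∣ 28k, and as gcd(28, 37) = 1, exactly when 37 ∣ k.
The smallest positive such k is 37.

37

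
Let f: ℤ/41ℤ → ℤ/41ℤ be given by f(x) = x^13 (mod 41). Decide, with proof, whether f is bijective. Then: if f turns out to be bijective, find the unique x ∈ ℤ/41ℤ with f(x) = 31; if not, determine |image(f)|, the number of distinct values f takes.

23

Since 41 is prime, the nonzero elements of ℤ/41ℤ form a cyclic group of order 40.
As gcd(13, 40) = 1, raising to the 13th power is a bijection on this group: if a^13 ≡ b^13 then (ab^{−1})^13 = 1, and the only element of order dividing gcd(13, 40) = 1 is 1, so a = b.
With f(0) = 0 this makes f injective on all of ℤ/41ℤ, hence bijective (finite equal-size domain and codomain). In particular f is bijective.
Since f is bijective, we find the preimage of 31. The inverse of x ↦ x^13 on (ℤ/41ℤ)^× is x ↦ x^37, because 13·37 = 481 = 12·40 + 1 ≡ 1 (mod 40) and x^{40} = 1 for x ≠ 0 (Fermat). So f⁻¹(31) = 31^37 mod 41.
Repeated squaring mod 41: 31^1 ≡ 31, 31^2 ≡ 31² = 961 ≡ 18, 31^4 ≡ 18² = 324 ≡ 37, 31^8 ≡ 37² = 1369 ≡ 16, 31^16 ≡ 16² = 256 ≡ 10, 31^32 ≡ 10² = 100 ≡ 18. Since 37 = 32 + 4 + 1, 31^37 ≡ 18·37·31: 18·37 = 666 ≡ 10, then 10·31 = 310 ≡ 23. So 31^37 ≡ 23 (mod 41).
Hence f⁻¹(31) = 23.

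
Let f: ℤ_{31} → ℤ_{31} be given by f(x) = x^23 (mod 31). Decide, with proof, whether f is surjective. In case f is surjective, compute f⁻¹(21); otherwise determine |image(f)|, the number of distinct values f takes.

Since 31 is prime, the nonzero elements of ℤ_{31} form a cyclic group of order 30.
As gcd(23, 30) = 1, raising to the 23rd power is a bijection on this group: if x_1^23 ≡ x_2^23 then (x_1x_2^{−1})^23 = 1, and the only element of order dividing gcd(23, 30) = 1 is 1, so x_1 = x_2.
With f(0) = 0 this makes f injective on all of ℤ_{31}, hence bijective (finite equal-size domain and codomain). In particular f is surjective.
Since f is surjective, we find the preimage of 21. The inverse of x ↦ x^23 on (ℤ_{31})^× is x ↦ x^17, because 23·17 = 391 = 13·30 + 1 ≡ 1 (mod 30) and x^{30} = 1 for x ≠ 0 (Fermat). So f⁻¹(21) = 21^17 mod 31.
Repeated squaring mod 31: 21^1 ≡ 21, 21^2 ≡ 21² = 441 ≡ 7, 21^4 ≡ 7² = 49 ≡ 18, 21^8 ≡ 18² = 324 ≡ 14, 21^16 ≡ 14² = 196 ≡ 10. Since 17 = 16 + 1, 21^17 ≡ 10·21: 10·21 = 210 ≡ 24. So 21^17 ≡ 24 (mod 31).
Hence f⁻¹(21) = 24.

24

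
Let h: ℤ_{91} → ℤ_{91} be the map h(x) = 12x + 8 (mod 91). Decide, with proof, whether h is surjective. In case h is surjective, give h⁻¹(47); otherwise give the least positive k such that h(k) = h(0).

26

Since gcd(12, 91) = 1, 12 is invertible modulo 91. Euclid's algorithm: 91 = 7·12 + 7, 12 = 1·7 + 5, 7 = 1·5 + 2, 5 = 2·2 + 1; back-substituting gives 1 = 38·12 − 5·91, so 12⁻¹ ≡ 38 (mod 91).
Then y ↦ 38(y − 8) is a two-sided inverse to h, so every y ∈ ℤ_{91} has a preimage.
Thus h is surjective.
Since h is surjective, we find h⁻¹(47): we need 12x ≡ 47 − 8 ≡ 39 (mod 91). Using 12⁻¹ = 38: x ≡ 38·39 = 1482 = 16·91 + 26, so x = 26.
Check: h(26) = 12·26 + 8 = 320 = 3·91 + 47 ≡ 47 (mod 91).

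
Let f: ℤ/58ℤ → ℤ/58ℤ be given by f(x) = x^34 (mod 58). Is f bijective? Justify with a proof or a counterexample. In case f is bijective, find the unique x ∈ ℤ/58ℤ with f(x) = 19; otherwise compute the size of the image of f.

30

f(28): Repeated squaring mod 58: 28^1 ≡ 28, 28^2 ≡ 28² = 784 ≡ 30, 28^4 ≡ 30² = 900 ≡ 30, 28^8 ≡ 30² = 900 ≡ 30, 28^16 ≡ 30² = 900 ≡ 30, 28^32 ≡ 30² = 900 ≡ 30. Since 34 = 32 + 2, 28^34 ≡ 30·30: 30·30 = 900 ≡ 30. So 28^34 ≡ 30 (mod 58).
f(30): Repeated squaring mod 58: 30^1 ≡ 30, 30^2 ≡ 30² = 900 ≡ 30, 30^4 ≡ 30² = 900 ≡ 30, 30^8 ≡ 30² = 900 ≡ 30, 30^16 ≡ 30² = 900 ≡ 30, 30^32 ≡ 30² = 900 ≡ 30. Since 34 = 32 + 2, 30^34 ≡ 30·30: 30·30 = 900 ≡ 30. So 30^34 ≡ 30 (mod 58).
So f(28) = f(30) = 30 while 28 ≠ 30, therefore f is not injective, hence not bijective.
Since f is not bijective, we determine |image(f)|. Computing x^34 mod 58 for each x (by repeated squaring, reducing mod 58 at every step), the values f(0), f(1), …, f(57) are: 0, 1, 6, 33, 36, 23, 24, 25, 42, 45, 22, 9, 28, 49, 34, 5, 20, 57, 38, 51, 16, 13, 54, 53, 52, 7, 4, 35, 30, 29, 30, 35, 4, 7, 52, 53, 54, 13, 16, 51, 38, 57, 20, 5, 34, 49, 28, 9, 22, 45, 42, 25, 24, 23, 36, 33, 6, 1.
The distinct values are {0, 1, 4, 5, 6, 7, 9, 13, 16, 20, 22, 23, 24, 25, 28, 29, 30, 33, 34, 35, 36, 38, 42, 45, 49, 51, 52, 53, 54, 57}; there are 30 of them.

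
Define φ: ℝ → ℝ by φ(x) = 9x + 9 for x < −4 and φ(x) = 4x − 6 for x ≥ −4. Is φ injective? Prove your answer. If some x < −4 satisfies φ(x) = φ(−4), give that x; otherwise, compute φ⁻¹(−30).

Both pieces are strictly increasing (slopes 9 and 4), so each is injective on its own interval.
The left piece maps (−∞, −4) onto (−∞, −27); the right piece maps [−4, ∞) onto [−22, ∞).
These images are disjoint, so no value is attained by both pieces. So φ is injective.
Because the two images are disjoint, no x < −4 has φ(x) = φ(−4), so we compute φ⁻¹(−30): −30 lies in (−∞, −27), so solve 9x + 9 = −30: x = (−30 − 9)/9 = −13/3.

-13/3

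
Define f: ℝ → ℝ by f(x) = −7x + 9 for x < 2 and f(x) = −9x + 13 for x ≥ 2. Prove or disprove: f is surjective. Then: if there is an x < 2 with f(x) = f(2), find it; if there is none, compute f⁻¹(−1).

10/7

Both pieces are strictly decreasing (slopes −7 and −9), so each is injective on its own interval.
The left piece maps (−∞, 2) onto (−5, ∞); the right piece maps [2, ∞) onto (−∞, −5].
These images together cover ℝ, so f is surjective.
Because the two images are disjoint, no x < 2 has f(x) = f(2), so we compute f⁻¹(−1): −1 lies in (−5, ∞), so solve −7x + 9 = −1: x = (−1 − 9)/(−7) = 10/7.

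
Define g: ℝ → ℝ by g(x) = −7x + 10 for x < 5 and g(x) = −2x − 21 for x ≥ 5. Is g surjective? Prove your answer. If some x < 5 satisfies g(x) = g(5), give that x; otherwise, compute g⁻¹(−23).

33/7

Both pieces are strictly decreasing (slopes −7 and −2), so each is injective on its own interval.
The left piece maps (−∞, 5) onto (−25, ∞); the right piece maps [5, ∞) onto (−∞, −31].
The union (−25, ∞) ∪ (−∞, −31] omits the interval between −25 and −31; in particular −25 has no preimage. So g is not surjective.
Because the two images are disjoint, no x < 5 has g(x) = g(5), so we compute g⁻¹(−23): −23 lies in (−25, ∞), so solve −7x + 10 = −23: x = (−23 − 10)/(−7) = 33/7.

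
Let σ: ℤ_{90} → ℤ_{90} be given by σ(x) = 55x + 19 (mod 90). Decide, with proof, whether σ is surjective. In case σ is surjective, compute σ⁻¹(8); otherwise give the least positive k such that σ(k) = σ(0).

18

Recall that σ is surjective if every y in the codomain equals σ(x) for some x in the domain.
Since gcd(55, 90) = 5, we have 55x ≡ 0 (mod 5) for all x, so σ(x) ≡ 4 (mod 5).
But 0 ≢ 4 (mod 5), so 0 ∈ ℤ_{90} has no preimage. Thus σ is not surjective.
Since σ is not surjective, we find the least positive k with σ(k) = σ(0): this means 55k ≡ 0 (mod 90), i.e. 90 ∣ 55k. Since gcd(55, 90) = 5, dividing through by 5 this holds exactly when 18 ∣ 11k, and as gcd(11, 18) = 1, exactly when 18 ∣ k.
The smallest positive such k is 18.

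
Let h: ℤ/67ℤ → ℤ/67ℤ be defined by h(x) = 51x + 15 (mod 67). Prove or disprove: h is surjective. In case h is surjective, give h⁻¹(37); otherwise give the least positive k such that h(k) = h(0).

Since gcd(51, 67) = 1, 51 is invertible modulo 67. Euclid's algorithm: 67 = 1·51 + 16, 51 = 3·16 + 3, 16 = 5·3 + 1; back-substituting gives 1 = 46·51 − 35·67, so 51⁻¹ ≡ 46 (mod 67).
For any y ∈ ℤ/67ℤ, x = 46(y − 15) mod 67 satisfies h(x) = 51·46(y − 15) + 15 ≡ y (since 51·46 ≡ 1 mod 67). So every y has a preimage.
Therefore h is surjective.
Since h is surjective, we compute h⁻¹(37): solve 51x + 15 ≡ 37 (mod 67), i.e. 51x ≡ 22 (mod 67).
Multiplying by 51⁻¹ = 46 gives x ≡ 46·22 = 1012 = 15·67 + 7 ≡ 7 (mod 67).
Check: h(7) = 51·7 + 15 = 372 = 5·67 + 37 ≡ 37 (mod 67).

7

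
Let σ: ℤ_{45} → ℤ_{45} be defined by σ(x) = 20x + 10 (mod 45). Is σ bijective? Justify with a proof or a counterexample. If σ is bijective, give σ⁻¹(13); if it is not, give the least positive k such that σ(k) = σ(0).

We have gcd(20, 45) = 5 > 1. Taking a = 0 and b = 9: σ(0) = 10 and σ(9) = 20·9 + 10 = 190 ≡ 10 (mod 45).
So σ(0) = σ(9) while 0 ≠ 9, therefore σ is not injective, hence not bijective.
Since σ is not bijective, we find the least positive k with σ(k) = σ(0): this means 20k ≡ 0 (mod 45), i.e. 45 ∣ 20k. Since gcd(20, 45) = 5, dividing through by 5 this holds exactly when 9 ∣ 4k, and as gcd(4, 9) = 1, exactly when 9 ∣ k.
The smallest positive such k is 9.

9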